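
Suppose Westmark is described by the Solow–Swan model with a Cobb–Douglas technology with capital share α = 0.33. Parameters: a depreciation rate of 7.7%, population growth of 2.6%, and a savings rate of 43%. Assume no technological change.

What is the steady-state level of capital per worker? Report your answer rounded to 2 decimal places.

At the steady state, Δk = 0, so s·k^α = (n + δ)·k.
Dividing both sides by k: k^(1−α) = s / (n + δ).
k^0.67 = 0.43 / (0.026 + 0.077) = 0.43 / 0.103 = 4.1748
k* = 4.1748^(1/0.67) ≈ 8.4396

k* ≈ 8.44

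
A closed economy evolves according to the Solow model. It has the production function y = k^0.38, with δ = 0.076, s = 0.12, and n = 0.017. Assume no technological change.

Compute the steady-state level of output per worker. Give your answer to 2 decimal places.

Steady state requires s·f(k) = (n + δ)·k, i.e. s·k^α = (n + δ)·k.
Rearranging, k^(1−α) = s / (n + δ).
k^0.62 = 0.12 / (0.017 + 0.076) = 0.12 / 0.093 = 1.2903
k* = 1.2903^(1/0.62) ≈ 1.5085
y* = (k*)^α = 1.5085^0.38 ≈ 1.1691

y* = 1.17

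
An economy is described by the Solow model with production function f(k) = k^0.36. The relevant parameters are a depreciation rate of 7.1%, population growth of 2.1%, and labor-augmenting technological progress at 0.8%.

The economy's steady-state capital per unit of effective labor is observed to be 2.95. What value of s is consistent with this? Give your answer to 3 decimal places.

s ≈ 0.200

Steady state requires s·f(k) = (n + g + δ)·k, i.e. s·k^α = (n + g + δ)·k.
So s / (n + g + δ) = (k*)^(1−α) = 2.95^0.64 = 1.9984.
Therefore s = 1.9984 × (n + g + δ) = 1.9984 × 0.100 = 0.1998.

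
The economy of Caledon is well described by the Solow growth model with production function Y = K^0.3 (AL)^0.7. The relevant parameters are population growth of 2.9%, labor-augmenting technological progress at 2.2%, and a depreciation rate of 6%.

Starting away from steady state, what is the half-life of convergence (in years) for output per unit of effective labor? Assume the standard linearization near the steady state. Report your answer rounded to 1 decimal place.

t_½ ≈ 8.9 years

Near the steady state the convergence rate is λ = (1 − α)(n + g + δ).
λ = (1 − 0.3) × 0.111 = 0.7 × 0.111 = 0.0777
Half-life = ln 2 / λ = 0.6931 / 0.0777 ≈ 8.92 years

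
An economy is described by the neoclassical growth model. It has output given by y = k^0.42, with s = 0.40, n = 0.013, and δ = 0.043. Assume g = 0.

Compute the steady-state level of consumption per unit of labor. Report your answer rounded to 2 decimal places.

c* ≈ 2.49

Steady state requires s·f(k) = (n + δ)·k, i.e. s·k^α = (n + δ)·k.
Rearranging, k^(1−α) = s / (n + δ).
k^0.58 = 0.40 / (0.013 + 0.043) = 0.40 / 0.056 = 7.1429
k* = 7.1429^(1/0.58) ≈ 29.6618
y* = (k*)^α = 29.6618^0.42 ≈ 4.1526
c* = (1 − s)·y* = (1 − 0.40) × 4.1526 ≈ 2.4916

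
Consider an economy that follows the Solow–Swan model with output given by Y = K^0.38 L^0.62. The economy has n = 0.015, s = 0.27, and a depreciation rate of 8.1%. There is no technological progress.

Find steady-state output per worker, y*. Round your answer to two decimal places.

Steady state requires s·f(k) = (n + δ)·k, i.e. s·k^α = (n + δ)·k.
Rearranging, k^(1−α) = s / (n + δ).
k^0.62 = 0.27 / (0.015 + 0.081) = 0.27 / 0.096 = 2.8125
k* = 2.8125^(1/0.62) ≈ 5.3008
y* = (k*)^α = 5.3008^0.38 ≈ 1.8847

y* ≈ 1.88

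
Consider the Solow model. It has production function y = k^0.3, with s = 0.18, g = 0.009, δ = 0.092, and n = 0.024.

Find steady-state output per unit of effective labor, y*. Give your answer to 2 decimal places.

y* = 1.17

Steady state requires s·f(k) = (n + g + δ)·k, i.e. s·k^α = (n + g + δ)·k.
Rearranging, k^(1−α) = s / (n + g + δ).
k^0.7 = 0.18 / (0.024 + 0.009 + 0.092) = 0.18 / 0.125 = 1.4400
k* = 1.4400^(1/0.7) ≈ 1.6836
y* = (k*)^α = 1.6836^0.3 ≈ 1.1692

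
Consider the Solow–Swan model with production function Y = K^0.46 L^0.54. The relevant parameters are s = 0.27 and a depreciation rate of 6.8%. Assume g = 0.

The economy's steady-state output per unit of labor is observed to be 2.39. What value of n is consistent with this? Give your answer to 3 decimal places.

At the steady state, Δk = 0, so s·k^α = (n + δ)·k.
Since y* = [s/(n + δ)]^(α/(1−α)), we have s/(n + δ) = (y*)^((1−α)/α) = 2.39^1.1739 = 2.7810.
Therefore n + δ = s / 2.7810 = 0.27 / 2.7810 = 0.0971, so n = 0.0971 − 0.068 = 0.0291.

n ≈ 0.029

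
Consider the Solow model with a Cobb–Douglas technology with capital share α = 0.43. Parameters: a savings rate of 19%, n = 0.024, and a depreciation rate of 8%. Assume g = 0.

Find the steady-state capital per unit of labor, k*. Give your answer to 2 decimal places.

k* ≈ 2.88

In steady state, investment equals break-even investment: s·k^α = (n + δ)·k.
Dividing both sides by k: k^(1−α) = s / (n + δ).
k^0.57 = 0.19 / (0.024 + 0.080) = 0.19 / 0.104 = 1.8269
k* = 1.8269^(1/0.57) ≈ 2.8784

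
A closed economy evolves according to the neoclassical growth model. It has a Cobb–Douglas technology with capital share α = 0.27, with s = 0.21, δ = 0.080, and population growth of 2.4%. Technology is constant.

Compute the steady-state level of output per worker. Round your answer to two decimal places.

At the steady state, Δk = 0, so s·k^α = (n + δ)·k.
Rearranging, k^(1−α) = s / (n + δ).
k^0.73 = 0.21 / (0.024 + 0.080) = 0.21 / 0.104 = 2.0192
k* = 2.0192^(1/0.73) ≈ 2.6185
y* = (k*)^α = 2.6185^0.27 ≈ 1.2968

y* = 1.30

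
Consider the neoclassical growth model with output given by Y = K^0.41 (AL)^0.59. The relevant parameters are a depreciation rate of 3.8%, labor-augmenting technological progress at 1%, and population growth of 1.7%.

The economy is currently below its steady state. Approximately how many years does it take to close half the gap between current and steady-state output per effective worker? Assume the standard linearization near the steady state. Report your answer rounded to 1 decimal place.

t_½ ≈ 18.1 years

Near the steady state the convergence rate is λ = (1 − α)(n + g + δ).
λ = (1 − 0.41) × 0.065 = 0.59 × 0.065 = 0.03835
Half-life = ln 2 / λ = 0.6931 / 0.03835 ≈ 18.07 years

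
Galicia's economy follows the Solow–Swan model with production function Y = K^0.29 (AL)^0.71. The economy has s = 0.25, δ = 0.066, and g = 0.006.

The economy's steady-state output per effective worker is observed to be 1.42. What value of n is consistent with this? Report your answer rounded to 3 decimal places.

n ≈ 0.034

Steady state requires s·f(k) = (n + g + δ)·k, i.e. s·k^α = (n + g + δ)·k.
Since y* = [s/(n + g + δ)]^(α/(1−α)), we have s/(n + g + δ) = (y*)^((1−α)/α) = 1.42^2.4483 = 2.3596.
Therefore n + g + δ = s / 2.3596 = 0.25 / 2.3596 = 0.1060, so n = 0.1060 − 0.072 = 0.0340.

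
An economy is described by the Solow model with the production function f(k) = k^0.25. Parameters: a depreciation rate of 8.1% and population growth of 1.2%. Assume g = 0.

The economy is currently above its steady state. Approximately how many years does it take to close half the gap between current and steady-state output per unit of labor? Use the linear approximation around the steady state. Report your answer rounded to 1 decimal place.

Near the steady state the convergence rate is λ = (1 − α)(n + δ).
λ = (1 − 0.25) × 0.093 = 0.75 × 0.093 = 0.06975
Half-life = ln 2 / λ = 0.6931 / 0.06975 ≈ 9.94 years

t_½ ≈ 9.9 years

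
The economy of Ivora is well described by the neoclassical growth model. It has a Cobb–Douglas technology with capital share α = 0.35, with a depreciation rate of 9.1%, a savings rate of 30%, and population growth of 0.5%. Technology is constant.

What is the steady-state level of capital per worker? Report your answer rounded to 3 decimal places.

k* ≈ 5.772

At the steady state, Δk = 0, so s·k^α = (n + δ)·k.
Dividing both sides by k: k^(1−α) = s / (n + δ).
k^0.65 = 0.30 / (0.005 + 0.091) = 0.30 / 0.096 = 3.1250
k* = 3.1250^(1/0.65) ≈ 5.7718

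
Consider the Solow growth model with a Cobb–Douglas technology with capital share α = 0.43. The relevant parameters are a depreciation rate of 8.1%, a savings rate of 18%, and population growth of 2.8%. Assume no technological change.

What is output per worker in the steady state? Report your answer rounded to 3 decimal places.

y* = 1.460

Steady state requires s·f(k) = (n + δ)·k, i.e. s·k^α = (n + δ)·k.
Dividing both sides by k: k^(1−α) = s / (n + δ).
k^0.57 = 0.18 / (0.028 + 0.081) = 0.18 / 0.109 = 1.6514
k* = 1.6514^(1/0.57) ≈ 2.4110
y* = (k*)^α = 2.4110^0.43 ≈ 1.4600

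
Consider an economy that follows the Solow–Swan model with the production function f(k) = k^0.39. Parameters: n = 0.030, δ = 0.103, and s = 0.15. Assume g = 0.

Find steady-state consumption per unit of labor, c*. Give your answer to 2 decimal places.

At the steady state, Δk = 0, so s·k^α = (n + δ)·k.
Dividing both sides by k: k^(1−α) = s / (n + δ).
k^0.61 = 0.15 / (0.030 + 0.103) = 0.15 / 0.133 = 1.1278
k* = 1.1278^(1/0.61) ≈ 1.2179
y* = (k*)^α = 1.2179^0.39 ≈ 1.0799
c* = (1 − s)·y* = (1 − 0.15) × 1.0799 ≈ 0.9179

c* ≈ 0.92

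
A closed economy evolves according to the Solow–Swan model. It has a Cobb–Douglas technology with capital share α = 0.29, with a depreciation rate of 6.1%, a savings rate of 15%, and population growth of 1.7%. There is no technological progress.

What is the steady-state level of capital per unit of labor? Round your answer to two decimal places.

At the steady state, Δk = 0, so s·k^α = (n + δ)·k.
Dividing both sides by k: k^(1−α) = s / (n + δ).
k^0.71 = 0.15 / (0.017 + 0.061) = 0.15 / 0.078 = 1.9231
k* = 1.9231^(1/0.71) ≈ 2.5119

k* = 2.51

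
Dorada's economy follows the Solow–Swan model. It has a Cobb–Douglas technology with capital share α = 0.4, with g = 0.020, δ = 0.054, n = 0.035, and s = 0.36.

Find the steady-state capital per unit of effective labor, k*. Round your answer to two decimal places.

At the steady state, Δk = 0, so s·k^α = (n + g + δ)·k.
Rearranging, k^(1−α) = s / (n + g + δ).
k^0.6 = 0.36 / (0.035 + 0.020 + 0.054) = 0.36 / 0.109 = 3.3028
k* = 3.3028^(1/0.6) ≈ 7.3249

k* = 7.32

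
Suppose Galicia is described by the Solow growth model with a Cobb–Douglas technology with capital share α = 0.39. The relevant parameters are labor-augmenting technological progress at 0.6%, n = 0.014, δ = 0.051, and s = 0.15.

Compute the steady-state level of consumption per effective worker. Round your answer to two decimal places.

c* = 1.37

In steady state, investment equals break-even investment: s·k^α = (n + g + δ)·k.
Rearranging, k^(1−α) = s / (n + g + δ).
k^0.61 = 0.15 / (0.014 + 0.006 + 0.051) = 0.15 / 0.071 = 2.1127
k* = 2.1127^(1/0.61) ≈ 3.4082
y* = (k*)^α = 3.4082^0.39 ≈ 1.6132
c* = (1 − s)·y* = (1 − 0.15) × 1.6132 ≈ 1.3712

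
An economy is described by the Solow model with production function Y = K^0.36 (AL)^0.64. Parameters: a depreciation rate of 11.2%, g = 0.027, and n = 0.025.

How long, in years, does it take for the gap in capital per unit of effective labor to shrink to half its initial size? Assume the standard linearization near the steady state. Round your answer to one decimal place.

Near the steady state the convergence rate is λ = (1 − α)(n + g + δ).
λ = (1 − 0.36) × 0.164 = 0.64 × 0.164 = 0.10496
Half-life = ln 2 / λ = 0.6931 / 0.10496 ≈ 6.60 years

about 6.6 years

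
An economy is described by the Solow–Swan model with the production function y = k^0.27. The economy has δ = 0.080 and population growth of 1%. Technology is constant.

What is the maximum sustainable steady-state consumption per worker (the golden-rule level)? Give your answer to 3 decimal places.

c_gold ≈ 1.096

At the golden rule, f'(k) = n + δ, so α·k^(α−1) = n + δ and k_gold = (α/(n + δ))^(1/(1−α)).
k_gold = (0.27/0.090)^(1/0.73) = 3.0000^1.3699 ≈ 4.5041
c_gold = f(k_gold) − (n + δ)·k_gold = 1.5013 − 0.090×4.5041 ≈ 1.0959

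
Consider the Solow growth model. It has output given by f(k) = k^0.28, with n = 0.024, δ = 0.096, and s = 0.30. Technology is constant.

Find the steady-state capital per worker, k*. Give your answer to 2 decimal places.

At the steady state, Δk = 0, so s·k^α = (n + δ)·k.
Rearranging, k^(1−α) = s / (n + δ).
k^0.72 = 0.30 / (0.024 + 0.096) = 0.30 / 0.120 = 2.5000
k* = 2.5000^(1/0.72) ≈ 3.5702

k* = 3.57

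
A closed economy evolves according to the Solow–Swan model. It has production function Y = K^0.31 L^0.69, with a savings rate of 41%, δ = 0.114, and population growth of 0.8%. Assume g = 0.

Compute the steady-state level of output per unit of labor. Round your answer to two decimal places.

y* ≈ 1.72

In steady state, investment equals break-even investment: s·k^α = (n + δ)·k.
Dividing both sides by k: k^(1−α) = s / (n + δ).
k^0.69 = 0.41 / (0.008 + 0.114) = 0.41 / 0.122 = 3.3607
k* = 3.3607^(1/0.69) ≈ 5.7935
y* = (k*)^α = 5.7935^0.31 ≈ 1.7239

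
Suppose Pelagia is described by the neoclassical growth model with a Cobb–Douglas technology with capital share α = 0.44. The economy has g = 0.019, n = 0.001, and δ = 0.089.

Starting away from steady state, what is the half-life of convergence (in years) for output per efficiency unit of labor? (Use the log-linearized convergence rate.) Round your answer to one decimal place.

Near the steady state the convergence rate is λ = (1 − α)(n + g + δ).
λ = (1 − 0.44) × 0.109 = 0.56 × 0.109 = 0.06104
Half-life = ln 2 / λ = 0.6931 / 0.06104 ≈ 11.35 years

t_½ ≈ 11.4 years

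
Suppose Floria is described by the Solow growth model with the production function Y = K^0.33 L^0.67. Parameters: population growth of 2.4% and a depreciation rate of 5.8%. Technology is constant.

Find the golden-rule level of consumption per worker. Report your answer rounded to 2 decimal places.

At the golden rule, f'(k) = n + δ, so α·k^(α−1) = n + δ and k_gold = (α/(n + δ))^(1/(1−α)).
k_gold = (0.33/0.082)^(1/0.67) = 4.0244^1.4925 ≈ 7.9894
c_gold = f(k_gold) − (n + δ)·k_gold = 1.9853 − 0.082×7.9894 ≈ 1.3302

c_gold ≈ 1.33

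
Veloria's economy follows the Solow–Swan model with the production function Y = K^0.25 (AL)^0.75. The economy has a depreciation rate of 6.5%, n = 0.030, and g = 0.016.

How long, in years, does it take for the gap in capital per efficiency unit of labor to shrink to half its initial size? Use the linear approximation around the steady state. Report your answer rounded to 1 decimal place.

Near the steady state the convergence rate is λ = (1 − α)(n + g + δ).
λ = (1 − 0.25) × 0.111 = 0.75 × 0.111 = 0.08325
Half-life = ln 2 / λ = 0.6931 / 0.08325 ≈ 8.33 years

half-life ≈ 8.3 years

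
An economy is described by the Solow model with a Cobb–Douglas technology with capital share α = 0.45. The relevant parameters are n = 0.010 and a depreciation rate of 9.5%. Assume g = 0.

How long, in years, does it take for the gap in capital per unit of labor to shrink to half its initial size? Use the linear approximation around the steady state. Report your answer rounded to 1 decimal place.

about 12.0 years

Near the steady state the convergence rate is λ = (1 − α)(n + δ).
λ = (1 − 0.45) × 0.105 = 0.55 × 0.105 = 0.05775
Half-life = ln 2 / λ = 0.6931 / 0.05775 ≈ 12.00 years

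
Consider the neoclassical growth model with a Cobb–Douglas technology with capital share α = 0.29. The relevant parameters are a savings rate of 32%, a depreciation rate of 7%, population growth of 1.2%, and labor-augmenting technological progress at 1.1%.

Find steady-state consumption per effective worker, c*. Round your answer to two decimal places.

In steady state, investment equals break-even investment: s·k^α = (n + g + δ)·k.
Rearranging, k^(1−α) = s / (n + g + δ).
k^0.71 = 0.32 / (0.012 + 0.011 + 0.070) = 0.32 / 0.093 = 3.4409
k* = 3.4409^(1/0.71) ≈ 5.7000
y* = (k*)^α = 5.7000^0.29 ≈ 1.6565
c* = (1 − s)·y* = (1 − 0.32) × 1.6565 ≈ 1.1264

c* ≈ 1.13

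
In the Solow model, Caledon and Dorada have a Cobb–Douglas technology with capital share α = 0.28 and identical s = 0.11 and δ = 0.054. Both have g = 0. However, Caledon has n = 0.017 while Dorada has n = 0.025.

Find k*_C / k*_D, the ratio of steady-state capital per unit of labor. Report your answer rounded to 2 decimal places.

k*_C / k*_D ≈ 1.16

Steady-state k* = [s/(n + δ)]^(1/(1−α)), so the ratio is [ (s_C/(n + δ)_C) / (s_D/(n + δ)_D) ]^1.3889.
s_C/(n + δ)_C = 0.11/0.071 = 1.5493; s_D/(n + δ)_D = 0.11/0.079 = 1.3924.
Ratio = (1.5493/1.3924)^1.3889 = 1.1127^1.3889 ≈ 1.1599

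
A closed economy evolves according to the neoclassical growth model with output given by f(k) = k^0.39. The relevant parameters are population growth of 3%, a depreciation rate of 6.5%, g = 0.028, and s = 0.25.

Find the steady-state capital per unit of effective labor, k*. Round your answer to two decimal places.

k* = 3.20

In steady state, investment equals break-even investment: s·k^α = (n + g + δ)·k.
Dividing both sides by k: k^(1−α) = s / (n + g + δ).
k^0.61 = 0.25 / (0.030 + 0.028 + 0.065) = 0.25 / 0.123 = 2.0325
k* = 2.0325^(1/0.61) ≈ 3.1987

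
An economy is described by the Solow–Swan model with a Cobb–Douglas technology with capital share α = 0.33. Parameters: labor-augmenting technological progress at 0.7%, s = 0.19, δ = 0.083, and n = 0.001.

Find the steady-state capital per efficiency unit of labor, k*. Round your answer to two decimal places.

In steady state, investment equals break-even investment: s·k^α = (n + g + δ)·k.
Dividing both sides by k: k^(1−α) = s / (n + g + δ).
k^0.67 = 0.19 / (0.001 + 0.007 + 0.083) = 0.19 / 0.091 = 2.0879
k* = 2.0879^(1/0.67) ≈ 3.0004

k* ≈ 3.00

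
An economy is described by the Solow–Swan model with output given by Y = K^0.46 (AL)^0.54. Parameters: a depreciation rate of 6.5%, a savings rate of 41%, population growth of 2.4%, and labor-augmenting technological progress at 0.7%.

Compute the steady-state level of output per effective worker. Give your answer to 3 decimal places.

y* ≈ 3.444

At the steady state, Δk = 0, so s·k^α = (n + g + δ)·k.
Rearranging, k^(1−α) = s / (n + g + δ).
k^0.54 = 0.41 / (0.024 + 0.007 + 0.065) = 0.41 / 0.096 = 4.2708
k* = 4.2708^(1/0.54) ≈ 14.7099
y* = (k*)^α = 14.7099^0.46 ≈ 3.4443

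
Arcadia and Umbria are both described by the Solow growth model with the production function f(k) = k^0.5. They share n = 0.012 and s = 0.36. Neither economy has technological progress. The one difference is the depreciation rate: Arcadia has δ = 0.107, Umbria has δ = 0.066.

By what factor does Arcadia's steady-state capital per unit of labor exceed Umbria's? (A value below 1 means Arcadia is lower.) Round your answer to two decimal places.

ratio ≈ 0.43

Steady-state k* = [s/(n + δ)]^(1/(1−α)), so the ratio is [ (s_A/(n + δ)_A) / (s_U/(n + δ)_U) ]^2.
s_A/(n + δ)_A = 0.36/0.119 = 3.0252; s_U/(n + δ)_U = 0.36/0.078 = 4.6154.
Ratio = (3.0252/4.6154)^2 = 0.6555^2 ≈ 0.4297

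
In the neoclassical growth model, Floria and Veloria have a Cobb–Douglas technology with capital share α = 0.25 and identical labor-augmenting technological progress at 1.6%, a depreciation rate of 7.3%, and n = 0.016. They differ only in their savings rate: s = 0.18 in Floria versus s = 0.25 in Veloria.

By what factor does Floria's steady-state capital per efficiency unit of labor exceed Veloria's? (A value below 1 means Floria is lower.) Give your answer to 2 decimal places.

Steady-state k* = [s/(n + g + δ)]^(1/(1−α)), so the ratio is [ (s_F/(n + g + δ)_F) / (s_V/(n + g + δ)_V) ]^1.3333.
s_F/(n + g + δ)_F = 0.18/0.105 = 1.7143; s_V/(n + g + δ)_V = 0.25/0.105 = 2.3810.
Ratio = (1.7143/2.3810)^1.3333 = 0.7200^1.3333 ≈ 0.6453

ratio ≈ 0.65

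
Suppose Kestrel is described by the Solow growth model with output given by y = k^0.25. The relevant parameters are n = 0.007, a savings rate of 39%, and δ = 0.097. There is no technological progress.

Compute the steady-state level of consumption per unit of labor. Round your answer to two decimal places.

c* = 0.95

In steady state, investment equals break-even investment: s·k^α = (n + δ)·k.
Rearranging, k^(1−α) = s / (n + δ).
k^0.75 = 0.39 / (0.007 + 0.097) = 0.39 / 0.104 = 3.7500
k* = 3.7500^(1/0.75) ≈ 5.8261
y* = (k*)^α = 5.8261^0.25 ≈ 1.5536
c* = (1 − s)·y* = (1 − 0.39) × 1.5536 ≈ 0.9477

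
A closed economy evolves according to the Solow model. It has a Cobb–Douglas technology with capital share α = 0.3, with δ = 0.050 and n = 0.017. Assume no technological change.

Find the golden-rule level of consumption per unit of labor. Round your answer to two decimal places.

c_gold ≈ 1.33

At the golden rule, f'(k) = n + δ, so α·k^(α−1) = n + δ and k_gold = (α/(n + δ))^(1/(1−α)).
k_gold = (0.3/0.067)^(1/0.7) = 4.4776^1.4286 ≈ 8.5130
c_gold = f(k_gold) − (n + δ)·k_gold = 1.9012 − 0.067×8.5130 ≈ 1.3308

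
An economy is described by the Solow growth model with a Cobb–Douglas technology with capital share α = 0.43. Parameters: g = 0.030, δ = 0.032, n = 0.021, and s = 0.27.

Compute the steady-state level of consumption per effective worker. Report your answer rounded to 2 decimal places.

In steady state, investment equals break-even investment: s·k^α = (n + g + δ)·k.
Rearranging, k^(1−α) = s / (n + g + δ).
k^0.57 = 0.27 / (0.021 + 0.030 + 0.032) = 0.27 / 0.083 = 3.2530
k* = 3.2530^(1/0.57) ≈ 7.9203
y* = (k*)^α = 7.9203^0.43 ≈ 2.4348
c* = (1 − s)·y* = (1 − 0.27) × 2.4348 ≈ 1.7774

c* = 1.78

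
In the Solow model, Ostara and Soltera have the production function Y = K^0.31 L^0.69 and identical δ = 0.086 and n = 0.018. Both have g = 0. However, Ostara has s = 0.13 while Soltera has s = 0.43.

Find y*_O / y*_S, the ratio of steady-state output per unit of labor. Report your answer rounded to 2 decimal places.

Steady-state y* = [s/(n + δ)]^(α/(1−α)), so the ratio is [ (s_O/(n + δ)_O) / (s_S/(n + δ)_S) ]^0.4493.
s_O/(n + δ)_O = 0.13/0.104 = 1.2500; s_S/(n + δ)_S = 0.43/0.104 = 4.1346.
Ratio = (1.2500/4.1346)^0.4493 = 0.3023^0.4493 ≈ 0.5842

y*_O / y*_S ≈ 0.58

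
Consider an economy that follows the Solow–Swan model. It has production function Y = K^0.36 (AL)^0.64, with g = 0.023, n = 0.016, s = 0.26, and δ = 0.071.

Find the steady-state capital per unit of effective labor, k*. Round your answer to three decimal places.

k* ≈ 3.835

At the steady state, Δk = 0, so s·k^α = (n + g + δ)·k.
Dividing both sides by k: k^(1−α) = s / (n + g + δ).
k^0.64 = 0.26 / (0.016 + 0.023 + 0.071) = 0.26 / 0.110 = 2.3636
k* = 2.3636^(1/0.64) ≈ 3.8345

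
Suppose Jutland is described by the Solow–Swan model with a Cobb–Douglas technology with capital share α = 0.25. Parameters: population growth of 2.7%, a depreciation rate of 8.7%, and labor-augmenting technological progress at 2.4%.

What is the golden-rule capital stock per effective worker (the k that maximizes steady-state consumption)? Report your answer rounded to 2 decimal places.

k_gold ≈ 2.21

The golden rule sets f'(k) = n + g + δ, i.e. α·k^(α−1) = n + g + δ.
So k^(1−α) = α / (n + g + δ) = 0.25 / 0.138 = 1.8116.
k_gold = 1.8116^(1/0.75) ≈ 2.2084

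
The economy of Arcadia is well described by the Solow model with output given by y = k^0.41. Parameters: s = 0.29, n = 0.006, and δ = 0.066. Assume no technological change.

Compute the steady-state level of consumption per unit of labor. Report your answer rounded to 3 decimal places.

c* = 1.870

At the steady state, Δk = 0, so s·k^α = (n + δ)·k.
Rearranging, k^(1−α) = s / (n + δ).
k^0.59 = 0.29 / (0.006 + 0.066) = 0.29 / 0.072 = 4.0278
k* = 4.0278^(1/0.59) ≈ 10.6057
y* = (k*)^α = 10.6057^0.41 ≈ 2.6331
c* = (1 − s)·y* = (1 − 0.29) × 2.6331 ≈ 1.8695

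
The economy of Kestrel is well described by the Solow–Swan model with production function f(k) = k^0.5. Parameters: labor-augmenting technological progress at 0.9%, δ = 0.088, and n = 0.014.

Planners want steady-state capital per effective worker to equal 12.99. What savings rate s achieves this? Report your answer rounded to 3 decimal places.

s ≈ 0.400

In steady state, investment equals break-even investment: s·k^α = (n + g + δ)·k.
So s / (n + g + δ) = (k*)^(1−α) = 12.99^0.5 = 3.6042.
Therefore s = 3.6042 × (n + g + δ) = 3.6042 × 0.111 = 0.4001.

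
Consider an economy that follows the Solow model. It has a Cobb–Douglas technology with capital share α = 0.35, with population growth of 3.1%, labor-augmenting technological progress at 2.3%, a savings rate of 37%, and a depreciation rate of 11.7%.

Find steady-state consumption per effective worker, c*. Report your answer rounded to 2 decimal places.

In steady state, investment equals break-even investment: s·k^α = (n + g + δ)·k.
Dividing both sides by k: k^(1−α) = s / (n + g + δ).
k^0.65 = 0.37 / (0.031 + 0.023 + 0.117) = 0.37 / 0.171 = 2.1637
k* = 2.1637^(1/0.65) ≈ 3.2786
y* = (k*)^α = 3.2786^0.35 ≈ 1.5153
c* = (1 − s)·y* = (1 − 0.37) × 1.5153 ≈ 0.9546

c* = 0.95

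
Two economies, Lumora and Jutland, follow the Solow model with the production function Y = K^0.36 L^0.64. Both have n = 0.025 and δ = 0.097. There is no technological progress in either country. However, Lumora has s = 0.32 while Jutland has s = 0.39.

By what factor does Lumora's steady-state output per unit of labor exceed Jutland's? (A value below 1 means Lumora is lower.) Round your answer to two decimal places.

Steady-state y* = [s/(n + δ)]^(α/(1−α)), so the ratio is [ (s_L/(n + δ)_L) / (s_J/(n + δ)_J) ]^0.5625.
s_L/(n + δ)_L = 0.32/0.122 = 2.6230; s_J/(n + δ)_J = 0.39/0.122 = 3.1967.
Ratio = (2.6230/3.1967)^0.5625 = 0.8205^0.5625 ≈ 0.8947

ratio ≈ 0.89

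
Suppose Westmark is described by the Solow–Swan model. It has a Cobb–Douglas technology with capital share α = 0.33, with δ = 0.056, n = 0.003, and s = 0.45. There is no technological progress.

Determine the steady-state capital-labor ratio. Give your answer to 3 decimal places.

k* = 20.747

At the steady state, Δk = 0, so s·k^α = (n + δ)·k.
Rearranging, k^(1−α) = s / (n + δ).
k^0.67 = 0.45 / (0.003 + 0.056) = 0.45 / 0.059 = 7.6271
k* = 7.6271^(1/0.67) ≈ 20.7470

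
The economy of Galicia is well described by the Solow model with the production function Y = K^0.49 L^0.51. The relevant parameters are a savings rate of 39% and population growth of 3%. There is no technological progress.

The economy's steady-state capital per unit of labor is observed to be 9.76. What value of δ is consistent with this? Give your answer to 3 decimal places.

Steady state requires s·f(k) = (n + δ)·k, i.e. s·k^α = (n + δ)·k.
So s / (n + δ) = (k*)^(1−α) = 9.76^0.51 = 3.1961.
Therefore n + δ = s / 3.1961 = 0.39 / 3.1961 = 0.1220, so δ = 0.1220 − 0.030 = 0.0920.

δ ≈ 0.092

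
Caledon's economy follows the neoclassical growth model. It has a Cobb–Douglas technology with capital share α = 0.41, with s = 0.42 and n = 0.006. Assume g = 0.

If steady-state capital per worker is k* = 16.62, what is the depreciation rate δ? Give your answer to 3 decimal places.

δ ≈ 0.074

In steady state, investment equals break-even investment: s·k^α = (n + δ)·k.
So s / (n + δ) = (k*)^(1−α) = 16.62^0.59 = 5.2502.
Therefore n + δ = s / 5.2502 = 0.42 / 5.2502 = 0.0800, so δ = 0.0800 − 0.006 = 0.0740.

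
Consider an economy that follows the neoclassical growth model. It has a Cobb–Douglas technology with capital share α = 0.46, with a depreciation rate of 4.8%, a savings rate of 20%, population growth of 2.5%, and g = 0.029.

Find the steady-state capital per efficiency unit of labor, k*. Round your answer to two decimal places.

In steady state, investment equals break-even investment: s·k^α = (n + g + δ)·k.
Dividing both sides by k: k^(1−α) = s / (n + g + δ).
k^0.54 = 0.20 / (0.025 + 0.029 + 0.048) = 0.20 / 0.102 = 1.9608
k* = 1.9608^(1/0.54) ≈ 3.4797

k* ≈ 3.48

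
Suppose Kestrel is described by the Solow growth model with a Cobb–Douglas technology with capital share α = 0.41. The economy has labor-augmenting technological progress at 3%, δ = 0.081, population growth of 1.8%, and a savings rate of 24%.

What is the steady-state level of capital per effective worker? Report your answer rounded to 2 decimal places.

k* ≈ 2.86

In steady state, investment equals break-even investment: s·k^α = (n + g + δ)·k.
Rearranging, k^(1−α) = s / (n + g + δ).
k^0.59 = 0.24 / (0.018 + 0.030 + 0.081) = 0.24 / 0.129 = 1.8605
k* = 1.8605^(1/0.59) ≈ 2.8642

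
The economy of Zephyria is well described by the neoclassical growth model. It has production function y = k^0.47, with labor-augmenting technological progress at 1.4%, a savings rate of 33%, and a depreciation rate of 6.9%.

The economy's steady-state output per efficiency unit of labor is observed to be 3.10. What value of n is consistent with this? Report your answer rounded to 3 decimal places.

n ≈ 0.009

In steady state, investment equals break-even investment: s·k^α = (n + g + δ)·k.
Since y* = [s/(n + g + δ)]^(α/(1−α)), we have s/(n + g + δ) = (y*)^((1−α)/α) = 3.10^1.1277 = 3.5819.
Therefore n + g + δ = s / 3.5819 = 0.33 / 3.5819 = 0.0921, so n = 0.0921 − 0.083 = 0.0091.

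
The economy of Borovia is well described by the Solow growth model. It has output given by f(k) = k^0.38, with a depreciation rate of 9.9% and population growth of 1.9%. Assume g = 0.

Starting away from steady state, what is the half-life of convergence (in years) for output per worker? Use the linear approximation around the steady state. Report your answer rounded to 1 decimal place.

t_½ ≈ 9.5 years

Near the steady state the convergence rate is λ = (1 − α)(n + δ).
λ = (1 − 0.38) × 0.118 = 0.62 × 0.118 = 0.07316
Half-life = ln 2 / λ = 0.6931 / 0.07316 ≈ 9.47 years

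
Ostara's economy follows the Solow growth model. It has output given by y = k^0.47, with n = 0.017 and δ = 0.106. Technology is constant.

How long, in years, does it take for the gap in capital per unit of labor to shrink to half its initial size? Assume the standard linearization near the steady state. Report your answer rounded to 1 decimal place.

half-life ≈ 10.6 years

Near the steady state the convergence rate is λ = (1 − α)(n + δ).
λ = (1 − 0.47) × 0.123 = 0.53 × 0.123 = 0.06519
Half-life = ln 2 / λ = 0.6931 / 0.06519 ≈ 10.63 years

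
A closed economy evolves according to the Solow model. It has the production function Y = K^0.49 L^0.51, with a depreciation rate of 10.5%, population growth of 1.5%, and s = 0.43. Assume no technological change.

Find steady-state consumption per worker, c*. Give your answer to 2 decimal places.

At the steady state, Δk = 0, so s·k^α = (n + δ)·k.
Dividing both sides by k: k^(1−α) = s / (n + δ).
k^0.51 = 0.43 / (0.015 + 0.105) = 0.43 / 0.120 = 3.5833
k* = 3.5833^(1/0.51) ≈ 12.2132
y* = (k*)^α = 12.2132^0.49 ≈ 3.4084
c* = (1 − s)·y* = (1 − 0.43) × 3.4084 ≈ 1.9428

c* = 1.94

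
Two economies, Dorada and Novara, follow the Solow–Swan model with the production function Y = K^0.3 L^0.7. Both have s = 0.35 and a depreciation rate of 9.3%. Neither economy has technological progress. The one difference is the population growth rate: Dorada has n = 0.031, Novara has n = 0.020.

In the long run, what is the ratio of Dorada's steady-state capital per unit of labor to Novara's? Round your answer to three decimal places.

Steady-state k* = [s/(n + δ)]^(1/(1−α)), so the ratio is [ (s_D/(n + δ)_D) / (s_N/(n + δ)_N) ]^1.4286.
s_D/(n + δ)_D = 0.35/0.124 = 2.8226; s_N/(n + δ)_N = 0.35/0.113 = 3.0973.
Ratio = (2.8226/3.0973)^1.4286 = 0.9113^1.4286 ≈ 0.8757

k*_D / k*_N ≈ 0.876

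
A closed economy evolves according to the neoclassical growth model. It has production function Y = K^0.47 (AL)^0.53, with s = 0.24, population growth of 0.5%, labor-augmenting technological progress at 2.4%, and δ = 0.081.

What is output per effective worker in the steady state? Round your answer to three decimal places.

Steady state requires s·f(k) = (n + g + δ)·k, i.e. s·k^α = (n + g + δ)·k.
Rearranging, k^(1−α) = s / (n + g + δ).
k^0.53 = 0.24 / (0.005 + 0.024 + 0.081) = 0.24 / 0.110 = 2.1818
k* = 2.1818^(1/0.53) ≈ 4.3579
y* = (k*)^α = 4.3579^0.47 ≈ 1.9974

y* ≈ 1.997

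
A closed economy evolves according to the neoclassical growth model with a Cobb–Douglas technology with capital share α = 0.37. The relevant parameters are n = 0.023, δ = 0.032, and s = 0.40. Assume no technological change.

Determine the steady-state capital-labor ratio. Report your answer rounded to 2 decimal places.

Steady state requires s·f(k) = (n + δ)·k, i.e. s·k^α = (n + δ)·k.
Rearranging, k^(1−α) = s / (n + δ).
k^0.63 = 0.40 / (0.023 + 0.032) = 0.40 / 0.055 = 7.2727
k* = 7.2727^(1/0.63) ≈ 23.3223

k* = 23.32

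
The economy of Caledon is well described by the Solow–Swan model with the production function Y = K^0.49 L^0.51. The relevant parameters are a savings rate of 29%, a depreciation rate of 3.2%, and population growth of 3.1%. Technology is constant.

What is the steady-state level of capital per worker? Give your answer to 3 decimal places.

k* = 19.958

Steady state requires s·f(k) = (n + δ)·k, i.e. s·k^α = (n + δ)·k.
Rearranging, k^(1−α) = s / (n + δ).
k^0.51 = 0.29 / (0.031 + 0.032) = 0.29 / 0.063 = 4.6032
k* = 4.6032^(1/0.51) ≈ 19.9580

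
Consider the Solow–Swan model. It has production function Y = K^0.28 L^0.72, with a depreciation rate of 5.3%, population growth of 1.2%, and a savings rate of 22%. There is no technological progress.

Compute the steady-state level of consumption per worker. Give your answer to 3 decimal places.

At the steady state, Δk = 0, so s·k^α = (n + δ)·k.
Dividing both sides by k: k^(1−α) = s / (n + δ).
k^0.72 = 0.22 / (0.012 + 0.053) = 0.22 / 0.065 = 3.3846
k* = 3.3846^(1/0.72) ≈ 5.4378
y* = (k*)^α = 5.4378^0.28 ≈ 1.6066
c* = (1 − s)·y* = (1 − 0.22) × 1.6066 ≈ 1.2531

c* = 1.253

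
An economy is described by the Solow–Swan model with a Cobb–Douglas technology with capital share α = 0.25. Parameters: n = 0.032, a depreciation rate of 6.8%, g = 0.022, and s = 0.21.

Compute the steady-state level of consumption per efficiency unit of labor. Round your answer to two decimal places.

At the steady state, Δk = 0, so s·k^α = (n + g + δ)·k.
Rearranging, k^(1−α) = s / (n + g + δ).
k^0.75 = 0.21 / (0.032 + 0.022 + 0.068) = 0.21 / 0.122 = 1.7213
k* = 1.7213^(1/0.75) ≈ 2.0629
y* = (k*)^α = 2.0629^0.25 ≈ 1.1984
c* = (1 − s)·y* = (1 − 0.21) × 1.1984 ≈ 0.9467

c* = 0.95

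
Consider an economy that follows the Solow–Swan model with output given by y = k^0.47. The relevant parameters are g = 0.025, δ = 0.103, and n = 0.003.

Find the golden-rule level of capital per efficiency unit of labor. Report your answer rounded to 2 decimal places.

k_gold ≈ 11.14

The golden rule sets f'(k) = n + g + δ, i.e. α·k^(α−1) = n + g + δ.
So k^(1−α) = α / (n + g + δ) = 0.47 / 0.131 = 3.5878.
k_gold = 3.5878^(1/0.53) ≈ 11.1390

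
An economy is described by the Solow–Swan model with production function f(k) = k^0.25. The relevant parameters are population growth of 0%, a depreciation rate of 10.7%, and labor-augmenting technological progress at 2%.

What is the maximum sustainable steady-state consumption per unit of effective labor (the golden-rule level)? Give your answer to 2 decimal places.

At the golden rule, f'(k) = n + g + δ, so α·k^(α−1) = n + g + δ and k_gold = (α/(n + g + δ))^(1/(1−α)).
k_gold = (0.25/0.127)^(1/0.75) = 1.9685^1.3333 ≈ 2.4670
c_gold = f(k_gold) − (n + g + δ)·k_gold = 1.2533 − 0.127×2.4670 ≈ 0.9400

c_gold ≈ 0.94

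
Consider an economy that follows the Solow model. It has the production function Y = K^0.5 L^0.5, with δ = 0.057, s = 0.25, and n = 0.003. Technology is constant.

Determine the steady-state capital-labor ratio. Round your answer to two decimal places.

k* = 17.36

At the steady state, Δk = 0, so s·k^α = (n + δ)·k.
Rearranging, k^(1−α) = s / (n + δ).
k^0.5 = 0.25 / (0.003 + 0.057) = 0.25 / 0.060 = 4.1667
k* = 4.1667^(1/0.5) ≈ 17.3614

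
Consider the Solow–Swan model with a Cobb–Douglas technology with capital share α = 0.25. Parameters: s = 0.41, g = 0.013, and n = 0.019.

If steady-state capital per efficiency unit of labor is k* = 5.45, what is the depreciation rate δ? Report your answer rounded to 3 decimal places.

At the steady state, Δk = 0, so s·k^α = (n + g + δ)·k.
So s / (n + g + δ) = (k*)^(1−α) = 5.45^0.75 = 3.5670.
Therefore n + g + δ = s / 3.5670 = 0.41 / 3.5670 = 0.1149, so δ = 0.1149 − 0.032 = 0.0829.

δ ≈ 0.083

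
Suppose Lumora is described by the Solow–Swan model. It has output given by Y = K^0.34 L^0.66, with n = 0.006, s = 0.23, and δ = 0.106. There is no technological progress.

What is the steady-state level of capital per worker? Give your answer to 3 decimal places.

k* = 2.975

In steady state, investment equals break-even investment: s·k^α = (n + δ)·k.
Dividing both sides by k: k^(1−α) = s / (n + δ).
k^0.66 = 0.23 / (0.006 + 0.106) = 0.23 / 0.112 = 2.0536
k* = 2.0536^(1/0.66) ≈ 2.9752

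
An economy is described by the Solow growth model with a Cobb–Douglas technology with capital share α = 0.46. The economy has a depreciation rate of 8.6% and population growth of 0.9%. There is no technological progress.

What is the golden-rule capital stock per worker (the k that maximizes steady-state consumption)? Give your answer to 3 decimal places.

k_gold ≈ 18.560

The golden rule sets f'(k) = n + δ, i.e. α·k^(α−1) = n + δ.
So k^(1−α) = α / (n + δ) = 0.46 / 0.095 = 4.8421.
k_gold = 4.8421^(1/0.54) ≈ 18.5601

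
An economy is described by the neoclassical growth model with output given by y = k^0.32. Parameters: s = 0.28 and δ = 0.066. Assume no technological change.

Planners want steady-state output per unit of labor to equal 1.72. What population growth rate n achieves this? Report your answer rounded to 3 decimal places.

Steady state requires s·f(k) = (n + δ)·k, i.e. s·k^α = (n + δ)·k.
Since y* = [s/(n + δ)]^(α/(1−α)), we have s/(n + δ) = (y*)^((1−α)/α) = 1.72^2.125 = 3.1659.
Therefore n + δ = s / 3.1659 = 0.28 / 3.1659 = 0.0884, so n = 0.0884 − 0.066 = 0.0224.

n ≈ 0.022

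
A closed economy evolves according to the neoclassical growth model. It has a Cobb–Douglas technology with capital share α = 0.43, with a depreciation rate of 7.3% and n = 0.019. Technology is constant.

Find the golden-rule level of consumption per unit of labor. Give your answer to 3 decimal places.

At the golden rule, f'(k) = n + δ, so α·k^(α−1) = n + δ and k_gold = (α/(n + δ))^(1/(1−α)).
k_gold = (0.43/0.092)^(1/0.57) = 4.6739^1.7544 ≈ 14.9584
c_gold = f(k_gold) − (n + δ)·k_gold = 3.2004 − 0.092×14.9584 ≈ 1.8242

c_gold ≈ 1.824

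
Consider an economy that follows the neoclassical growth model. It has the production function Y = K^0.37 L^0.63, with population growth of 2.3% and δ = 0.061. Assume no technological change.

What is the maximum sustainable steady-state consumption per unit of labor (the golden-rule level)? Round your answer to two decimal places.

c_gold ≈ 1.50

At the golden rule, f'(k) = n + δ, so α·k^(α−1) = n + δ and k_gold = (α/(n + δ))^(1/(1−α)).
k_gold = (0.37/0.084)^(1/0.63) = 4.4048^1.5873 ≈ 10.5221
c_gold = f(k_gold) − (n + δ)·k_gold = 2.3888 − 0.084×10.5221 ≈ 1.5049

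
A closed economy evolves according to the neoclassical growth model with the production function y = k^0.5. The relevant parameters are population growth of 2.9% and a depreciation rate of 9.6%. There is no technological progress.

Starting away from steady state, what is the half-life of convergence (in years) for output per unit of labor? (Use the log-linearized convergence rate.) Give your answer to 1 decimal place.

about 11.1 years

Near the steady state the convergence rate is λ = (1 − α)(n + δ).
λ = (1 − 0.5) × 0.125 = 0.5 × 0.125 = 0.0625
Half-life = ln 2 / λ = 0.6931 / 0.0625 ≈ 11.09 years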